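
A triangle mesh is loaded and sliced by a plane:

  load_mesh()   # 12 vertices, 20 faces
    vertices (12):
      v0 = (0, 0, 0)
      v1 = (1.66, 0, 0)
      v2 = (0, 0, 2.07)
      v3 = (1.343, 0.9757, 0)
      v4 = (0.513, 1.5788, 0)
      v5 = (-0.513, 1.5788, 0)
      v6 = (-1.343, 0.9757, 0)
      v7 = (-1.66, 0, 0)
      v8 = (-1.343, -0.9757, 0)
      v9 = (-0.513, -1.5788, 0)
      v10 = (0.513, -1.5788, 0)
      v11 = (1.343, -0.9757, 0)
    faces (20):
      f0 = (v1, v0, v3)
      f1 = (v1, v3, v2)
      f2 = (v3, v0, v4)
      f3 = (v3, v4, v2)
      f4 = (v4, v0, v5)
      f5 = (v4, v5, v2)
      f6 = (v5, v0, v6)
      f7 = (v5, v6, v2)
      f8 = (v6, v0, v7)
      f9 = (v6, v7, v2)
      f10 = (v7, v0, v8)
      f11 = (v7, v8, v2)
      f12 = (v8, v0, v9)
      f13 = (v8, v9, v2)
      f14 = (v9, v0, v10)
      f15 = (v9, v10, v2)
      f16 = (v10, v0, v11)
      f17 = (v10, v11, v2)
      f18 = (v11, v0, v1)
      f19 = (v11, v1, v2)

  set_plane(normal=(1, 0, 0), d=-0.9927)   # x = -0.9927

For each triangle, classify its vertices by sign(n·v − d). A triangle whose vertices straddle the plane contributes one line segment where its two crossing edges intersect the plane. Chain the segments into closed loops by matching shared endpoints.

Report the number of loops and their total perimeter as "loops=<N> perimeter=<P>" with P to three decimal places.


loops=1 perimeter=5.501

Straddling triangles (8 of 20):
  (v5,v0,v6) [++-] → (-0.9927, 0.721204, 0)–(-0.9927, 1.23024, 0)  len=0.5090
  (v5,v6,v2) [+-+] → (-0.9927, 1.23024, 0)–(-0.9927, 0.721204, 0.539926)  len=0.7420
  (v6,v0,v7) [-+-] → (-0.9927, 0.721204, 0)–(-0.9927, 0, 0)  len=0.7212
  (v6,v7,v2) [--+] → (-0.9927, 0, 0.832115)–(-0.9927, 0.721204, 0.539926)  len=0.7781
  (v7,v0,v8) [-+-] → (-0.9927, 0, 0)–(-0.9927, -0.721204, 0)  len=0.7212
  (v7,v8,v2) [--+] → (-0.9927, -0.721204, 0.539926)–(-0.9927, 0, 0.832115)  len=0.7781
  (v8,v0,v9) [-++] → (-0.9927, -0.721204, 0)–(-0.9927, -1.23024, 0)  len=0.5090
  (v8,v9,v2) [-++] → (-0.9927, -1.23024, 0)–(-0.9927, -0.721204, 0.539926)  len=0.7420

Chained into 1 loop(s):
  loop 1: 8 segments, perimeter = 5.5009
Total perimeter = 5.501


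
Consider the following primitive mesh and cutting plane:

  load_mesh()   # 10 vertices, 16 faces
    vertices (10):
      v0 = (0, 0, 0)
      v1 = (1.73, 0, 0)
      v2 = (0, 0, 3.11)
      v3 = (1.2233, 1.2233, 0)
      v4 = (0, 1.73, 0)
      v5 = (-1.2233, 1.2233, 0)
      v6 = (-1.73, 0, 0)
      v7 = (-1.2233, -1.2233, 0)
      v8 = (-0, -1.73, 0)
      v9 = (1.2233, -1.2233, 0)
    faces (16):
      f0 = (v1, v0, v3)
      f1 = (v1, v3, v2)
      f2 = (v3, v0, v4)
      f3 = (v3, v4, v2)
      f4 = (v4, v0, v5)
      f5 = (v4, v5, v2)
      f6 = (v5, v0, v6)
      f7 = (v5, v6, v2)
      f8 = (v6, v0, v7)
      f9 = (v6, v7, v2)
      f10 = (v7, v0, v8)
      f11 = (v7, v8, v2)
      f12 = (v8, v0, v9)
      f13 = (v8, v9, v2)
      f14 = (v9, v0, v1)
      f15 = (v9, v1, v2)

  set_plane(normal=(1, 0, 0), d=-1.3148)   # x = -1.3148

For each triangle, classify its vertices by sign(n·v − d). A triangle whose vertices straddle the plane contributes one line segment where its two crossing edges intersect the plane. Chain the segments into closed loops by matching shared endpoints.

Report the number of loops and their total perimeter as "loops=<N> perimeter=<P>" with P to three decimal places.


Straddling triangles (4 of 16):
  (v5,v0,v6) [++-] → (-1.3148, 0, 0)–(-1.3148, 1.0024, 0)  len=1.0024
  (v5,v6,v2) [+-+] → (-1.3148, 1.0024, 0)–(-1.3148, 0, 0.7464)  len=1.2498
  (v6,v0,v7) [-++] → (-1.3148, 0, 0)–(-1.3148, -1.0024, 0)  len=1.0024
  (v6,v7,v2) [-++] → (-1.3148, -1.0024, 0)–(-1.3148, 0, 0.7464)  len=1.2498

Chained into 1 loop(s):
  loop 1: 4 segments, perimeter = 4.5043
Total perimeter = 4.504

loops=1 perimeter=4.504


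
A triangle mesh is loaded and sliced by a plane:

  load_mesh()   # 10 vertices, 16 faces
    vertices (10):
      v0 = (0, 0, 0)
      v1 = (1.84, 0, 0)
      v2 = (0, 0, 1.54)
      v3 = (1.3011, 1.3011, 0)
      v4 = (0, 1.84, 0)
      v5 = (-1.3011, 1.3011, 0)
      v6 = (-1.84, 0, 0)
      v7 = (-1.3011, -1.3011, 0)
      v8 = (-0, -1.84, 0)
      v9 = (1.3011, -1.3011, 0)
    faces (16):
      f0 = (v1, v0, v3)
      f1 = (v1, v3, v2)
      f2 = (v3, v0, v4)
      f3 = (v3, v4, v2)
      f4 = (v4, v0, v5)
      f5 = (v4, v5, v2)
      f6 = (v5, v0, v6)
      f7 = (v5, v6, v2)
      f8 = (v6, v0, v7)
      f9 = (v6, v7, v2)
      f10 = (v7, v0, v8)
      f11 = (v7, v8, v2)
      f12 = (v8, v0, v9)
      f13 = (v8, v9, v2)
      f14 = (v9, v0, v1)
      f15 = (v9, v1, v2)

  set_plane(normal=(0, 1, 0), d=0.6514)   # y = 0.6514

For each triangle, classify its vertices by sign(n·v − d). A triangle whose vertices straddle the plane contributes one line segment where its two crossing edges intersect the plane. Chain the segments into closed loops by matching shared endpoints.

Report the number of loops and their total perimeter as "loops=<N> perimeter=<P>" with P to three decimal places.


Straddling triangles (8 of 16):
  (v1,v0,v3) [--+] → (0.6514, 0.6514, 0)–(1.5702, 0.6514, 0)  len=0.9188
  (v1,v3,v2) [-+-] → (1.5702, 0.6514, 0)–(0.6514, 0.6514, 0.768994)  len=1.1981
  (v3,v0,v4) [+-+] → (0.6514, 0.6514, 0)–(0, 0.6514, 0)  len=0.6514
  (v3,v4,v2) [++-] → (0, 0.6514, 0.994807)–(0.6514, 0.6514, 0.768994)  len=0.6894
  (v4,v0,v5) [+-+] → (0, 0.6514, 0)–(-0.6514, 0.6514, 0)  len=0.6514
  (v4,v5,v2) [++-] → (-0.6514, 0.6514, 0.768994)–(0, 0.6514, 0.994807)  len=0.6894
  (v5,v0,v6) [+--] → (-0.6514, 0.6514, 0)–(-1.5702, 0.6514, 0)  len=0.9188
  (v5,v6,v2) [+--] → (-1.5702, 0.6514, 0)–(-0.6514, 0.6514, 0.768994)  len=1.1981

Chained into 1 loop(s):
  loop 1: 8 segments, perimeter = 6.9155
Total perimeter = 6.916

loops=1 perimeter=6.916


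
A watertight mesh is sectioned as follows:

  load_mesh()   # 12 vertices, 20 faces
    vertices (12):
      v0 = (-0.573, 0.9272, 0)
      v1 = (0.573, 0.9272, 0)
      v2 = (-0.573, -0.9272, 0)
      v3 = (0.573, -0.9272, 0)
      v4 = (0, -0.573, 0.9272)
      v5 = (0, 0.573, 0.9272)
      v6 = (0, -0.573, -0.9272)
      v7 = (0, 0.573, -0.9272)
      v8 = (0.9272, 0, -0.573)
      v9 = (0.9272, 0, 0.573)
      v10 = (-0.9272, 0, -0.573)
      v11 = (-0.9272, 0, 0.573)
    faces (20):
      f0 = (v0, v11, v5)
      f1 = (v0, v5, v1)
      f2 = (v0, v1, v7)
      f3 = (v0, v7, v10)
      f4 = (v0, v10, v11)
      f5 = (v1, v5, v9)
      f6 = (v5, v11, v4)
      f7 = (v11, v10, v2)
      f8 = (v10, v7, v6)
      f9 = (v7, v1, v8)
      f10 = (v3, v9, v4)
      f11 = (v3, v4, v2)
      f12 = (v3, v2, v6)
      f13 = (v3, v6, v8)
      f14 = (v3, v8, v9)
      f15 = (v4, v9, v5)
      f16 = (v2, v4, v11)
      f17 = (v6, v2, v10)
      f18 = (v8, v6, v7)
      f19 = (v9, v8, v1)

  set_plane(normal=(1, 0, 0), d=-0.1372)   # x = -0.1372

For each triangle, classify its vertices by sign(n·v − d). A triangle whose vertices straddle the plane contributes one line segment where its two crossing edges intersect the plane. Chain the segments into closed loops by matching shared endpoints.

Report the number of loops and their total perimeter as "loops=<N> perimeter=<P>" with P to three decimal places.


loops=1 perimeter=5.932

Straddling triangles (10 of 20):
  (v0,v11,v5) [--+] → (-0.1372, 0.488212, 0.874788)–(-0.1372, 0.65781, 0.70519)  len=0.2398
  (v0,v5,v1) [-++] → (-0.1372, 0.65781, 0.70519)–(-0.1372, 0.9272, 0)  len=0.7549
  (v0,v1,v7) [-++] → (-0.1372, 0.9272, 0)–(-0.1372, 0.65781, -0.70519)  len=0.7549
  (v0,v7,v10) [-+-] → (-0.1372, 0.65781, -0.70519)–(-0.1372, 0.488212, -0.874788)  len=0.2398
  (v5,v11,v4) [+-+] → (-0.1372, 0.488212, 0.874788)–(-0.1372, -0.488212, 0.874788)  len=0.9764
  (v10,v7,v6) [-++] → (-0.1372, 0.488212, -0.874788)–(-0.1372, -0.488212, -0.874788)  len=0.9764
  (v3,v4,v2) [++-] → (-0.1372, -0.65781, 0.70519)–(-0.1372, -0.9272, 0)  len=0.7549
  (v3,v2,v6) [+-+] → (-0.1372, -0.9272, 0)–(-0.1372, -0.65781, -0.70519)  len=0.7549
  (v2,v4,v11) [-+-] → (-0.1372, -0.65781, 0.70519)–(-0.1372, -0.488212, 0.874788)  len=0.2398
  (v6,v2,v10) [+--] → (-0.1372, -0.65781, -0.70519)–(-0.1372, -0.488212, -0.874788)  len=0.2398

Chained into 1 loop(s):
  loop 1: 10 segments, perimeter = 5.9318
Total perimeter = 5.932


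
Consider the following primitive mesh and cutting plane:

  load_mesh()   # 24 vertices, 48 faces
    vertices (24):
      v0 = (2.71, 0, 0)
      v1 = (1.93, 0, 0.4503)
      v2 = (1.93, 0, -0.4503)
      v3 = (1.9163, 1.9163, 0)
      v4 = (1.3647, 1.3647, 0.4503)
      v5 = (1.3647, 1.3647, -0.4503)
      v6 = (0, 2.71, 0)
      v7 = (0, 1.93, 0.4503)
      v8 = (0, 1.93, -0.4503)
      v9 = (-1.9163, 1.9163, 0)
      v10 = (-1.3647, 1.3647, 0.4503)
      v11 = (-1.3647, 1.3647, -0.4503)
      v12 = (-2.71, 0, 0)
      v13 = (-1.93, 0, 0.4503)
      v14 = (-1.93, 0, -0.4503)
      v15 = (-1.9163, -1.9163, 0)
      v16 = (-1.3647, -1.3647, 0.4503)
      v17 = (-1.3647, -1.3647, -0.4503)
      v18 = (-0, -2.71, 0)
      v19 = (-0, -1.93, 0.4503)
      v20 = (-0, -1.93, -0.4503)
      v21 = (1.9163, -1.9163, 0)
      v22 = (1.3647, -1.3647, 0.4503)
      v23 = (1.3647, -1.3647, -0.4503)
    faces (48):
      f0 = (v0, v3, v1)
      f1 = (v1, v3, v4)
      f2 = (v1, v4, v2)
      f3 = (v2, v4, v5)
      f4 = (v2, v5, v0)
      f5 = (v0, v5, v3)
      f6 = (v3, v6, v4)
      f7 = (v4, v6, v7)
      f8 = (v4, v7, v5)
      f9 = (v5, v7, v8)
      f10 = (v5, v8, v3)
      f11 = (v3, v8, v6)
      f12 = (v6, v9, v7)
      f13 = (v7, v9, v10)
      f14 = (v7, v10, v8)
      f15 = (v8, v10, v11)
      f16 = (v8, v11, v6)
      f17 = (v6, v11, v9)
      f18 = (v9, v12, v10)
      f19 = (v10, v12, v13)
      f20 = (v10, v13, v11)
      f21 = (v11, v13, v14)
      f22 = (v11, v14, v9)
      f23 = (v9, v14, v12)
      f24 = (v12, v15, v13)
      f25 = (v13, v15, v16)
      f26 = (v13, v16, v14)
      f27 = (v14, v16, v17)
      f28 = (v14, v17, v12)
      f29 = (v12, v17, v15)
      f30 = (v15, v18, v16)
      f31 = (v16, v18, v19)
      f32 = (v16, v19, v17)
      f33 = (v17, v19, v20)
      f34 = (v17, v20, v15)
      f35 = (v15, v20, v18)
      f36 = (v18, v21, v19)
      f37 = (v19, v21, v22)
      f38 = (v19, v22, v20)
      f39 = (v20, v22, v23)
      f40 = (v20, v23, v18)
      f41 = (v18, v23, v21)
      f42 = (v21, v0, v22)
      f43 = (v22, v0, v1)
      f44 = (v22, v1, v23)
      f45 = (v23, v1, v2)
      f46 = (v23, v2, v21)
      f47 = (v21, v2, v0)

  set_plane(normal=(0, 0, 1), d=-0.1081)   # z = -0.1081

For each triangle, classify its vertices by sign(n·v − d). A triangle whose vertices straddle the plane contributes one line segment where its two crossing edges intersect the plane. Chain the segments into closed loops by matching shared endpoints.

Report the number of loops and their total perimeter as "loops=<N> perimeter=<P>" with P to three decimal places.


Straddling triangles (32 of 48):
  (v1,v4,v2) [++-] → (1.7152, 0.518544, -0.1081)–(1.93, 0, -0.1081)  len=0.5613
  (v2,v4,v5) [-+-] → (1.7152, 0.518544, -0.1081)–(1.3647, 1.3647, -0.1081)  len=0.9159
  (v2,v5,v0) [--+] → (2.38704, 0.327613, -0.1081)–(2.52275, 0, -0.1081)  len=0.3546
  (v0,v5,v3) [+-+] → (2.38704, 0.327613, -0.1081)–(1.78388, 1.78388, -0.1081)  len=1.5762
  (v4,v7,v5) [++-] → (0.846156, 1.5795, -0.1081)–(1.3647, 1.3647, -0.1081)  len=0.5613
  (v5,v7,v8) [-+-] → (0.846156, 1.5795, -0.1081)–(0, 1.93, -0.1081)  len=0.9159
  (v5,v8,v3) [--+] → (1.45627, 1.91959, -0.1081)–(1.78388, 1.78388, -0.1081)  len=0.3546
  (v3,v8,v6) [+-+] → (1.45627, 1.91959, -0.1081)–(0, 2.52275, -0.1081)  len=1.5762
  (v7,v10,v8) [++-] → (-0.518544, 1.7152, -0.1081)–(0, 1.93, -0.1081)  len=0.5613
  (v8,v10,v11) [-+-] → (-0.518544, 1.7152, -0.1081)–(-1.3647, 1.3647, -0.1081)  len=0.9159
  (v8,v11,v6) [--+] → (-0.327613, 2.38704, -0.1081)–(0, 2.52275, -0.1081)  len=0.3546
  (v6,v11,v9) [+-+] → (-0.327613, 2.38704, -0.1081)–(-1.78388, 1.78388, -0.1081)  len=1.5762
  (v10,v13,v11) [++-] → (-1.5795, 0.846156, -0.1081)–(-1.3647, 1.3647, -0.1081)  len=0.5613
  (v11,v13,v14) [-+-] → (-1.5795, 0.846156, -0.1081)–(-1.93, 0, -0.1081)  len=0.9159
  (v11,v14,v9) [--+] → (-1.91959, 1.45627, -0.1081)–(-1.78388, 1.78388, -0.1081)  len=0.3546
  (v9,v14,v12) [+-+] → (-1.91959, 1.45627, -0.1081)–(-2.52275, 0, -0.1081)  len=1.5762
  (v13,v16,v14) [++-] → (-1.7152, -0.518544, -0.1081)–(-1.93, 0, -0.1081)  len=0.5613
  (v14,v16,v17) [-+-] → (-1.7152, -0.518544, -0.1081)–(-1.3647, -1.3647, -0.1081)  len=0.9159
  (v14,v17,v12) [--+] → (-2.38704, -0.327613, -0.1081)–(-2.52275, 0, -0.1081)  len=0.3546
  (v12,v17,v15) [+-+] → (-2.38704, -0.327613, -0.1081)–(-1.78388, -1.78388, -0.1081)  len=1.5762
  (v16,v19,v17) [++-] → (-0.846156, -1.5795, -0.1081)–(-1.3647, -1.3647, -0.1081)  len=0.5613
  (v17,v19,v20) [-+-] → (-0.846156, -1.5795, -0.1081)–(0, -1.93, -0.1081)  len=0.9159
  (v17,v20,v15) [--+] → (-1.45627, -1.91959, -0.1081)–(-1.78388, -1.78388, -0.1081)  len=0.3546
  (v15,v20,v18) [+-+] → (-1.45627, -1.91959, -0.1081)–(0, -2.52275, -0.1081)  len=1.5762
  (v19,v22,v20) [++-] → (0.518544, -1.7152, -0.1081)–(0, -1.93, -0.1081)  len=0.5613
  (v20,v22,v23) [-+-] → (0.518544, -1.7152, -0.1081)–(1.3647, -1.3647, -0.1081)  len=0.9159
  (v20,v23,v18) [--+] → (0.327613, -2.38704, -0.1081)–(0, -2.52275, -0.1081)  len=0.3546
  (v18,v23,v21) [+-+] → (0.327613, -2.38704, -0.1081)–(1.78388, -1.78388, -0.1081)  len=1.5762
  (v22,v1,v23) [++-] → (1.5795, -0.846156, -0.1081)–(1.3647, -1.3647, -0.1081)  len=0.5613
  (v23,v1,v2) [-+-] → (1.5795, -0.846156, -0.1081)–(1.93, 0, -0.1081)  len=0.9159
  (v23,v2,v21) [--+] → (1.91959, -1.45627, -0.1081)–(1.78388, -1.78388, -0.1081)  len=0.3546
  (v21,v2,v0) [+-+] → (1.91959, -1.45627, -0.1081)–(2.52275, 0, -0.1081)  len=1.5762

Chained into 2 loop(s):
  loop 1: 16 segments, perimeter = 11.8172
  loop 2: 16 segments, perimeter = 15.4468
Total perimeter = 27.264

loops=2 perimeter=27.264


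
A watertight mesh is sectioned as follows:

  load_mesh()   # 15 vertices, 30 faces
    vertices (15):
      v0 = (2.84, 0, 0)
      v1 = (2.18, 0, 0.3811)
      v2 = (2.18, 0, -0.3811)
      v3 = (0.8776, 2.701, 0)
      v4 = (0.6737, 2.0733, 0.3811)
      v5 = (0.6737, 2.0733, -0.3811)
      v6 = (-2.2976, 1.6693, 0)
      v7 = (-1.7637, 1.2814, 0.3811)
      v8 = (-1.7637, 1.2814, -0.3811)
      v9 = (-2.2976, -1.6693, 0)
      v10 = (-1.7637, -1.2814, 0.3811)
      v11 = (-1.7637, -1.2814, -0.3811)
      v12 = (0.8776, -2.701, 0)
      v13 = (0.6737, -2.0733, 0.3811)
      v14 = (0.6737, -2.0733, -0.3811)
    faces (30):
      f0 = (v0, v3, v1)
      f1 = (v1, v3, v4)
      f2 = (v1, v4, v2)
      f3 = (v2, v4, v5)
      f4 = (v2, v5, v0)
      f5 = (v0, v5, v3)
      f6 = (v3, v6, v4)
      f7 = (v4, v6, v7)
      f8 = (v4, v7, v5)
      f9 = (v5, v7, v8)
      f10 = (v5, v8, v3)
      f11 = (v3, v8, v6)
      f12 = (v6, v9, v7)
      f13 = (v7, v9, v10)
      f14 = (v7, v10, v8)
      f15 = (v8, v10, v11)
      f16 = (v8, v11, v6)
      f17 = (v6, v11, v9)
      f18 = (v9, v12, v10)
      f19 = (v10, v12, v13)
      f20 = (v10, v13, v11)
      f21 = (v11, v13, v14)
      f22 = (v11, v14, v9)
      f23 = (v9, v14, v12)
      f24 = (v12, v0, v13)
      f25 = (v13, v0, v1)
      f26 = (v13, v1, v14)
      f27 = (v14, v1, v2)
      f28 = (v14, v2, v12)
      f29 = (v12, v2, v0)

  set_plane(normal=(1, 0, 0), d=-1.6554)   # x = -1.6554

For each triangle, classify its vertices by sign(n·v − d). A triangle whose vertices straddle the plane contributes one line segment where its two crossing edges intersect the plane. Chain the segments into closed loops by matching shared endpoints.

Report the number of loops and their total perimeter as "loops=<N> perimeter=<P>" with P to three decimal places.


Straddling triangles (12 of 30):
  (v3,v6,v4) [+-+] → (-1.6554, 1.87797, 0)–(-1.6554, 1.75662, 0.0823688)  len=0.1467
  (v4,v6,v7) [+--] → (-1.6554, 1.75662, 0.0823688)–(-1.6554, 1.31659, 0.3811)  len=0.5319
  (v4,v7,v5) [+-+] → (-1.6554, 1.31659, 0.3811)–(-1.6554, 1.31659, 0.347233)  len=0.0339
  (v5,v7,v8) [+--] → (-1.6554, 1.31659, 0.347233)–(-1.6554, 1.31659, -0.3811)  len=0.7283
  (v5,v8,v3) [+-+] → (-1.6554, 1.31659, -0.3811)–(-1.6554, 1.33961, -0.365474)  len=0.0278
  (v3,v8,v6) [+--] → (-1.6554, 1.33961, -0.365474)–(-1.6554, 1.87797, 0)  len=0.6507
  (v9,v12,v10) [-+-] → (-1.6554, -1.87797, 0)–(-1.6554, -1.33961, 0.365474)  len=0.6507
  (v10,v12,v13) [-++] → (-1.6554, -1.33961, 0.365474)–(-1.6554, -1.31659, 0.3811)  len=0.0278
  (v10,v13,v11) [-+-] → (-1.6554, -1.31659, 0.3811)–(-1.6554, -1.31659, -0.347233)  len=0.7283
  (v11,v13,v14) [-++] → (-1.6554, -1.31659, -0.347233)–(-1.6554, -1.31659, -0.3811)  len=0.0339
  (v11,v14,v9) [-+-] → (-1.6554, -1.31659, -0.3811)–(-1.6554, -1.75662, -0.0823688)  len=0.5319
  (v9,v14,v12) [-++] → (-1.6554, -1.75662, -0.0823688)–(-1.6554, -1.87797, 0)  len=0.1467

Chained into 2 loop(s):
  loop 1: 6 segments, perimeter = 2.1192
  loop 2: 6 segments, perimeter = 2.1192
Total perimeter = 4.238

loops=2 perimeter=4.238


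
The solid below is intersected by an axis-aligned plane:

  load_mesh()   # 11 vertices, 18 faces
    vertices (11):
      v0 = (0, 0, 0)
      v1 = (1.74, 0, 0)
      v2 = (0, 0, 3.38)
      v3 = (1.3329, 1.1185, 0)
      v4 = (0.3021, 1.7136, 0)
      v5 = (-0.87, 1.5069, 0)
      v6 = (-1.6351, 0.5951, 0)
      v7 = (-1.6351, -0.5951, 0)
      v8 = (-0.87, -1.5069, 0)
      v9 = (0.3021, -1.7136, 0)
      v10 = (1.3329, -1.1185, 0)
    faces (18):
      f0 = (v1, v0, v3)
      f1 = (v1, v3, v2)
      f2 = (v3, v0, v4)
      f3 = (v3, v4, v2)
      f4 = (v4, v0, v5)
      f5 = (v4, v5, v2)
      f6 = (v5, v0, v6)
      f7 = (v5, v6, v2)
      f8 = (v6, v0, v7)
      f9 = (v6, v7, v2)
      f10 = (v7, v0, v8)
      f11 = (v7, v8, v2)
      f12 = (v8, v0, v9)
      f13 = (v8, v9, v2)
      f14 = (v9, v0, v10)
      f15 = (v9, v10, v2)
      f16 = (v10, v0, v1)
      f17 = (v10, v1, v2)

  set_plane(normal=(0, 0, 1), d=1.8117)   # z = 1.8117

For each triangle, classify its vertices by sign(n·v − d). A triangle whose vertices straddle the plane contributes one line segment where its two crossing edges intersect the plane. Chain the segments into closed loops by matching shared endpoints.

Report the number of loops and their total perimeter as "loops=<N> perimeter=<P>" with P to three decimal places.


loops=1 perimeter=4.970

Straddling triangles (9 of 18):
  (v1,v3,v2) [--+] → (0.618458, 0.518977, 1.8117)–(0.80735, 0, 1.8117)  len=0.5523
  (v3,v4,v2) [--+] → (0.140173, 0.7951, 1.8117)–(0.618458, 0.518977, 1.8117)  len=0.5523
  (v4,v5,v2) [--+] → (-0.403675, 0.699193, 1.8117)–(0.140173, 0.7951, 1.8117)  len=0.5522
  (v5,v6,v2) [--+] → (-0.758677, 0.276123, 1.8117)–(-0.403675, 0.699193, 1.8117)  len=0.5523
  (v6,v7,v2) [--+] → (-0.758677, -0.276123, 1.8117)–(-0.758677, 0.276123, 1.8117)  len=0.5522
  (v7,v8,v2) [--+] → (-0.403675, -0.699193, 1.8117)–(-0.758677, -0.276123, 1.8117)  len=0.5523
  (v8,v9,v2) [--+] → (0.140173, -0.7951, 1.8117)–(-0.403675, -0.699193, 1.8117)  len=0.5522
  (v9,v10,v2) [--+] → (0.618458, -0.518977, 1.8117)–(0.140173, -0.7951, 1.8117)  len=0.5523
  (v10,v1,v2) [--+] → (0.80735, 0, 1.8117)–(0.618458, -0.518977, 1.8117)  len=0.5523

Chained into 1 loop(s):
  loop 1: 9 segments, perimeter = 4.9704
Total perimeter = 4.970


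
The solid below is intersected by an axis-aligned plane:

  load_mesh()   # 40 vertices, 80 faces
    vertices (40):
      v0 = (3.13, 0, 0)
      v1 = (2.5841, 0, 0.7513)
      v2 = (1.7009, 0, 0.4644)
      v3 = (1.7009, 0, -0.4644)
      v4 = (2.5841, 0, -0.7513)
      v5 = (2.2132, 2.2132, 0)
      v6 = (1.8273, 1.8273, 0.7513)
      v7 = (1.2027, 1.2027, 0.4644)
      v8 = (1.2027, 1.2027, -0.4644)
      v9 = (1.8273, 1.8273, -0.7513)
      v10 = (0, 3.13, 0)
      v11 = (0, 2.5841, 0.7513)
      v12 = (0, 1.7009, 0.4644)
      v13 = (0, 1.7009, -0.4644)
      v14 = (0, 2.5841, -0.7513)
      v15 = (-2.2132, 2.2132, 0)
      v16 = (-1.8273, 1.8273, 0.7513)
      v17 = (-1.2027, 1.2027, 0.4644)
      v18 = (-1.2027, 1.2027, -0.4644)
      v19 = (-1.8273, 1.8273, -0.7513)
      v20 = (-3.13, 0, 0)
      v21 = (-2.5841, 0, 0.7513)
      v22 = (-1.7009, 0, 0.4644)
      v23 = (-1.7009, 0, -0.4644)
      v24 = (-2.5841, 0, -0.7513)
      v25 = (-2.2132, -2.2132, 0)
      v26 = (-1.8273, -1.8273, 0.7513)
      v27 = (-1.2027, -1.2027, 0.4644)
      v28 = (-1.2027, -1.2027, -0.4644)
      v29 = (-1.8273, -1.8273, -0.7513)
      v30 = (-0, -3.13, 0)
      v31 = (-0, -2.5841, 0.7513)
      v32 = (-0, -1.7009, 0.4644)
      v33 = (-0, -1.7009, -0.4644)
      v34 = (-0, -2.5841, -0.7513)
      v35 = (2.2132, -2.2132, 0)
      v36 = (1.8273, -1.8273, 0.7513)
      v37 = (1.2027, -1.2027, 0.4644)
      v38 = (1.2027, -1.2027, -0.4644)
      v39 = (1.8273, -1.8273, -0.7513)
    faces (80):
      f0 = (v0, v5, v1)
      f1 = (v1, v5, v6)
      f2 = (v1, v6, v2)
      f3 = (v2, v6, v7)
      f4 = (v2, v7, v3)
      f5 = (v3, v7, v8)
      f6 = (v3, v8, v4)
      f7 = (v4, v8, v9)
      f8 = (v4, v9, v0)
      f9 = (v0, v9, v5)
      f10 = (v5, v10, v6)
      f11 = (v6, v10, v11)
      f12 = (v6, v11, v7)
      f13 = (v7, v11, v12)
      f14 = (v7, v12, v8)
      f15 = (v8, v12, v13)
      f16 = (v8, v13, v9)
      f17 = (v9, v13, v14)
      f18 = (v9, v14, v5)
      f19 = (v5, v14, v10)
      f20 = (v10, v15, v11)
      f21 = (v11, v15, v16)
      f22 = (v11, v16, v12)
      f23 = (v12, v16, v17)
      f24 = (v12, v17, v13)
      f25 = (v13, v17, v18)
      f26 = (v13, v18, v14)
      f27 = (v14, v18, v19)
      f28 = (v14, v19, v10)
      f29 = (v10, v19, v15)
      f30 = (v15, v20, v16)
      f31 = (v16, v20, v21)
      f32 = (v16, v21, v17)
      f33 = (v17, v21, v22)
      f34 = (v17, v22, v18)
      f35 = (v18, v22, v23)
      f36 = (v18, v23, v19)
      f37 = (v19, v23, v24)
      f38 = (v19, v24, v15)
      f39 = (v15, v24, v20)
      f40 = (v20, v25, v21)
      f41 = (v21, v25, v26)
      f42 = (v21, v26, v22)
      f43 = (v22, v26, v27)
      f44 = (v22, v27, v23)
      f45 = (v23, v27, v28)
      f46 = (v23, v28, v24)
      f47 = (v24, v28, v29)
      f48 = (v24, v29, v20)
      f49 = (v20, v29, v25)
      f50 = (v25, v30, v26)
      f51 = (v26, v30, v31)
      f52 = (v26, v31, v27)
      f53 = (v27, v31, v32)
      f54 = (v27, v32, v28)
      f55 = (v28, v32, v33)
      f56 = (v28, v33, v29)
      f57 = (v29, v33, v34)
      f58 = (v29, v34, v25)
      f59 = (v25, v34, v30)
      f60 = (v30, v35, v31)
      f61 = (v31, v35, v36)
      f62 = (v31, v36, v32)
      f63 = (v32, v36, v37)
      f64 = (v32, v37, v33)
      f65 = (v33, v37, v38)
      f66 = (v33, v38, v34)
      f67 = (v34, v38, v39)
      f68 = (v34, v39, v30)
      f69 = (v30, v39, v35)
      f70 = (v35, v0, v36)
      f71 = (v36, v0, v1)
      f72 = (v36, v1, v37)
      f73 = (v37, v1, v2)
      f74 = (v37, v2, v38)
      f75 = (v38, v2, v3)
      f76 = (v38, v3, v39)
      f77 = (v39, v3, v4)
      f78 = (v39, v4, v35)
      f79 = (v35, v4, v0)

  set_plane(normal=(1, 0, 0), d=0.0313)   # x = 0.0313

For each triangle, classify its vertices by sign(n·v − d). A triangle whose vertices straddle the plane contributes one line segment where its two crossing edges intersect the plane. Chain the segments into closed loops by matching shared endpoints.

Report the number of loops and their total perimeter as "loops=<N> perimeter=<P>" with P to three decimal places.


Straddling triangles (20 of 80):
  (v5,v10,v6) [+-+] → (0.0313, 3.11703, 0)–(0.0313, 3.10769, 0.0128691)  len=0.0159
  (v6,v10,v11) [+--] → (0.0313, 3.10769, 0.0128691)–(0.0313, 2.57114, 0.7513)  len=0.9128
  (v6,v11,v7) [+-+] → (0.0313, 2.57114, 0.7513)–(0.0313, 2.54815, 0.743833)  len=0.0242
  (v7,v11,v12) [+--] → (0.0313, 2.54815, 0.743833)–(0.0313, 1.68793, 0.4644)  len=0.9045
  (v7,v12,v8) [+-+] → (0.0313, 1.68793, 0.4644)–(0.0313, 1.68793, 0.440228)  len=0.0242
  (v8,v12,v13) [+--] → (0.0313, 1.68793, 0.440228)–(0.0313, 1.68793, -0.4644)  len=0.9046
  (v8,v13,v9) [+-+] → (0.0313, 1.68793, -0.4644)–(0.0313, 1.70307, -0.469314)  len=0.0159
  (v9,v13,v14) [+--] → (0.0313, 1.70307, -0.469314)–(0.0313, 2.57114, -0.7513)  len=0.9127
  (v9,v14,v5) [+-+] → (0.0313, 2.57114, -0.7513)–(0.0313, 2.57885, -0.740675)  len=0.0131
  (v5,v14,v10) [+--] → (0.0313, 2.57885, -0.740675)–(0.0313, 3.11703, 0)  len=0.9156
  (v30,v35,v31) [-+-] → (0.0313, -3.11703, 0)–(0.0313, -2.57885, 0.740675)  len=0.9156
  (v31,v35,v36) [-++] → (0.0313, -2.57885, 0.740675)–(0.0313, -2.57114, 0.7513)  len=0.0131
  (v31,v36,v32) [-+-] → (0.0313, -2.57114, 0.7513)–(0.0313, -1.70307, 0.469314)  len=0.9127
  (v32,v36,v37) [-++] → (0.0313, -1.70307, 0.469314)–(0.0313, -1.68793, 0.4644)  len=0.0159
  (v32,v37,v33) [-+-] → (0.0313, -1.68793, 0.4644)–(0.0313, -1.68793, -0.440228)  len=0.9046
  (v33,v37,v38) [-++] → (0.0313, -1.68793, -0.440228)–(0.0313, -1.68793, -0.4644)  len=0.0242
  (v33,v38,v34) [-+-] → (0.0313, -1.68793, -0.4644)–(0.0313, -2.54815, -0.743833)  len=0.9045
  (v34,v38,v39) [-++] → (0.0313, -2.54815, -0.743833)–(0.0313, -2.57114, -0.7513)  len=0.0242
  (v34,v39,v30) [-+-] → (0.0313, -2.57114, -0.7513)–(0.0313, -3.10769, -0.0128691)  len=0.9128
  (v30,v39,v35) [-++] → (0.0313, -3.10769, -0.0128691)–(0.0313, -3.11703, 0)  len=0.0159

Chained into 2 loop(s):
  loop 1: 10 segments, perimeter = 4.6434
  loop 2: 10 segments, perimeter = 4.6434
Total perimeter = 9.287

loops=2 perimeter=9.287


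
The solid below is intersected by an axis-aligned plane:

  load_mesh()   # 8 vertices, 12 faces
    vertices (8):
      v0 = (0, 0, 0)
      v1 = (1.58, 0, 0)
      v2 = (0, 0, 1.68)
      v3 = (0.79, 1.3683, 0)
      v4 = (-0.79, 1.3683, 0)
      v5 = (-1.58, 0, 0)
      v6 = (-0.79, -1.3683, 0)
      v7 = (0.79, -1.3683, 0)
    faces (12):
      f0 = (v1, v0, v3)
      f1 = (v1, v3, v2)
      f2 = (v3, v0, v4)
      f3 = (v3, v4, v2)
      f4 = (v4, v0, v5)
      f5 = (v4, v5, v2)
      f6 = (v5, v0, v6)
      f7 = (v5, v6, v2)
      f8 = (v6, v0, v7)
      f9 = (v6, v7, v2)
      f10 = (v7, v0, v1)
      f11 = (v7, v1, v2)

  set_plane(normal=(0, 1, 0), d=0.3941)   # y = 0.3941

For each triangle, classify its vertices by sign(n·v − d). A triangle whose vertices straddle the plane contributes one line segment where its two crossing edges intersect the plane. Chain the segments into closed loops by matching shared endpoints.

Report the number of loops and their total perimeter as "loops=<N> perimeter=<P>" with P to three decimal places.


Straddling triangles (6 of 12):
  (v1,v0,v3) [--+] → (0.227537, 0.3941, 0)–(1.35246, 0.3941, 0)  len=1.1249
  (v1,v3,v2) [-+-] → (1.35246, 0.3941, 0)–(0.227537, 0.3941, 1.19612)  len=1.6420
  (v3,v0,v4) [+-+] → (0.227537, 0.3941, 0)–(-0.227537, 0.3941, 0)  len=0.4551
  (v3,v4,v2) [++-] → (-0.227537, 0.3941, 1.19612)–(0.227537, 0.3941, 1.19612)  len=0.4551
  (v4,v0,v5) [+--] → (-0.227537, 0.3941, 0)–(-1.35246, 0.3941, 0)  len=1.1249
  (v4,v5,v2) [+--] → (-1.35246, 0.3941, 0)–(-0.227537, 0.3941, 1.19612)  len=1.6420

Chained into 1 loop(s):
  loop 1: 6 segments, perimeter = 6.4440
Total perimeter = 6.444

loops=1 perimeter=6.444


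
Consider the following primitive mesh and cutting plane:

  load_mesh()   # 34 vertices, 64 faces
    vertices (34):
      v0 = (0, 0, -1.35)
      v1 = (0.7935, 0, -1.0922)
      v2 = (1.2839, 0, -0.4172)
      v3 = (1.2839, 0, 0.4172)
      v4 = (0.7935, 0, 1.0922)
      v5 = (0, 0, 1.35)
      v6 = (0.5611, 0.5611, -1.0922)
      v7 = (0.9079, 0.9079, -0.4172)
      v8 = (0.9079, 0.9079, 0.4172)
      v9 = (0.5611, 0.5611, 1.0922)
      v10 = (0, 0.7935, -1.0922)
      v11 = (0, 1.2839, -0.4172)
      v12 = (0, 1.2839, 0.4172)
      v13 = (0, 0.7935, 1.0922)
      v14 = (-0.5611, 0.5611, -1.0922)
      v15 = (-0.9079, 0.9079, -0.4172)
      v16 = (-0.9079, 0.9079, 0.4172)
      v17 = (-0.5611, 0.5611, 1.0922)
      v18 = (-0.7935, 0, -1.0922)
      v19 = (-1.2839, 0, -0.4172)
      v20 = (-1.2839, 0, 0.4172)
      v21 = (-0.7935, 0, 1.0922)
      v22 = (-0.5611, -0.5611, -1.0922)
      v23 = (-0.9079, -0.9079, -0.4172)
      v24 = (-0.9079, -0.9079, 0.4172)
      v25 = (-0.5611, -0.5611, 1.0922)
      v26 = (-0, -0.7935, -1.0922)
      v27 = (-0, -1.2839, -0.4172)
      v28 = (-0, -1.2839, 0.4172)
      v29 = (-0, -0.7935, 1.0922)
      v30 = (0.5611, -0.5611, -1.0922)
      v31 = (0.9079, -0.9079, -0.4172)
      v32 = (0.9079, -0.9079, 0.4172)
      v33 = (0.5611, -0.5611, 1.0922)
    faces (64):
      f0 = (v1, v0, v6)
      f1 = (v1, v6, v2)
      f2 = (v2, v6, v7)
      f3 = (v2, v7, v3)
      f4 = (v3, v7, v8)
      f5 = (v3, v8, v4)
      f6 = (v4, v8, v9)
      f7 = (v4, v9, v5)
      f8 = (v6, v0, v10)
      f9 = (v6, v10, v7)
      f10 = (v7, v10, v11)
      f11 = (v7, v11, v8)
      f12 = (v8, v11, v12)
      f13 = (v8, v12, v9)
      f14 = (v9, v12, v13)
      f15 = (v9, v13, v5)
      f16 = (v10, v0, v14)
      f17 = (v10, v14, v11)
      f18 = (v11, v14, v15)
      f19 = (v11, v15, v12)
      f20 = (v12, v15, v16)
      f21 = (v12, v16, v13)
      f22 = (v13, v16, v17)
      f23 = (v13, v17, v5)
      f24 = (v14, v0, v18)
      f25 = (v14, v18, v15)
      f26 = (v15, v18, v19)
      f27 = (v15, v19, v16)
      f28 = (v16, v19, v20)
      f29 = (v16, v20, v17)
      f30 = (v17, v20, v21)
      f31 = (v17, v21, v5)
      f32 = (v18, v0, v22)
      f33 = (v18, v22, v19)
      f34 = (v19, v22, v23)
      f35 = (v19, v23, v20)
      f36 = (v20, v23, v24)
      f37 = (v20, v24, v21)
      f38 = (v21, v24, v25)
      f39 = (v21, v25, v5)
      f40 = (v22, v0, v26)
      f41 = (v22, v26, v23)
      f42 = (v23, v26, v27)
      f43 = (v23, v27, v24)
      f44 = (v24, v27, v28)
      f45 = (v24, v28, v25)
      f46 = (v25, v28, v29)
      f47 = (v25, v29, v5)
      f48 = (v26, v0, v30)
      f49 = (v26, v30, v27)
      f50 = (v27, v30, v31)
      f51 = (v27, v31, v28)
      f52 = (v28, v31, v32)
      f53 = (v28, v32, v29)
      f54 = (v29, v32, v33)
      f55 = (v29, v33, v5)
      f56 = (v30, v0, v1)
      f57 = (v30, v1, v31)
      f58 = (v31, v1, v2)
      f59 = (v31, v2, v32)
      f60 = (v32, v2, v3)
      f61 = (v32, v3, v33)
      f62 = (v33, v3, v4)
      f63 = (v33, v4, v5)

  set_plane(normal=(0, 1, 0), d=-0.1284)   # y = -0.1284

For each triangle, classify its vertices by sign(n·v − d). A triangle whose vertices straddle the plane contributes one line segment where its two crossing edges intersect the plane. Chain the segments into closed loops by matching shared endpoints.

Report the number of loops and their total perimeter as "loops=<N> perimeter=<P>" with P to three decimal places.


loops=1 perimeter=8.098

Straddling triangles (20 of 64):
  (v18,v0,v22) [++-] → (-0.1284, -0.1284, -1.29101)–(-0.740318, -0.1284, -1.0922)  len=0.6434
  (v18,v22,v19) [+-+] → (-0.740318, -0.1284, -1.0922)–(-1.1185, -0.1284, -0.571664)  len=0.6434
  (v19,v22,v23) [+--] → (-1.1185, -0.1284, -0.571664)–(-1.23072, -0.1284, -0.4172)  len=0.1909
  (v19,v23,v20) [+-+] → (-1.23072, -0.1284, -0.4172)–(-1.23072, -0.1284, 0.299195)  len=0.7164
  (v20,v23,v24) [+--] → (-1.23072, -0.1284, 0.299195)–(-1.23072, -0.1284, 0.4172)  len=0.1180
  (v20,v24,v21) [+-+] → (-1.23072, -0.1284, 0.4172)–(-0.809679, -0.1284, 0.996738)  len=0.7163
  (v21,v24,v25) [+--] → (-0.809679, -0.1284, 0.996738)–(-0.740318, -0.1284, 1.0922)  len=0.1180
  (v21,v25,v5) [+-+] → (-0.740318, -0.1284, 1.0922)–(-0.1284, -0.1284, 1.29101)  len=0.6434
  (v22,v0,v26) [-+-] → (-0.1284, -0.1284, -1.29101)–(0, -0.1284, -1.30828)  len=0.1296
  (v25,v29,v5) [--+] → (0, -0.1284, 1.30828)–(-0.1284, -0.1284, 1.29101)  len=0.1296
  (v26,v0,v30) [-+-] → (0, -0.1284, -1.30828)–(0.1284, -0.1284, -1.29101)  len=0.1296
  (v29,v33,v5) [--+] → (0.1284, -0.1284, 1.29101)–(0, -0.1284, 1.30828)  len=0.1296
  (v30,v0,v1) [-++] → (0.1284, -0.1284, -1.29101)–(0.740318, -0.1284, -1.0922)  len=0.6434
  (v30,v1,v31) [-+-] → (0.740318, -0.1284, -1.0922)–(0.809679, -0.1284, -0.996738)  len=0.1180
  (v31,v1,v2) [-++] → (0.809679, -0.1284, -0.996738)–(1.23072, -0.1284, -0.4172)  len=0.7163
  (v31,v2,v32) [-+-] → (1.23072, -0.1284, -0.4172)–(1.23072, -0.1284, -0.299195)  len=0.1180
  (v32,v2,v3) [-++] → (1.23072, -0.1284, -0.299195)–(1.23072, -0.1284, 0.4172)  len=0.7164
  (v32,v3,v33) [-+-] → (1.23072, -0.1284, 0.4172)–(1.1185, -0.1284, 0.571664)  len=0.1909
  (v33,v3,v4) [-++] → (1.1185, -0.1284, 0.571664)–(0.740318, -0.1284, 1.0922)  len=0.6434
  (v33,v4,v5) [-++] → (0.740318, -0.1284, 1.0922)–(0.1284, -0.1284, 1.29101)  len=0.6434

Chained into 1 loop(s):
  loop 1: 20 segments, perimeter = 8.0980
Total perimeter = 8.098


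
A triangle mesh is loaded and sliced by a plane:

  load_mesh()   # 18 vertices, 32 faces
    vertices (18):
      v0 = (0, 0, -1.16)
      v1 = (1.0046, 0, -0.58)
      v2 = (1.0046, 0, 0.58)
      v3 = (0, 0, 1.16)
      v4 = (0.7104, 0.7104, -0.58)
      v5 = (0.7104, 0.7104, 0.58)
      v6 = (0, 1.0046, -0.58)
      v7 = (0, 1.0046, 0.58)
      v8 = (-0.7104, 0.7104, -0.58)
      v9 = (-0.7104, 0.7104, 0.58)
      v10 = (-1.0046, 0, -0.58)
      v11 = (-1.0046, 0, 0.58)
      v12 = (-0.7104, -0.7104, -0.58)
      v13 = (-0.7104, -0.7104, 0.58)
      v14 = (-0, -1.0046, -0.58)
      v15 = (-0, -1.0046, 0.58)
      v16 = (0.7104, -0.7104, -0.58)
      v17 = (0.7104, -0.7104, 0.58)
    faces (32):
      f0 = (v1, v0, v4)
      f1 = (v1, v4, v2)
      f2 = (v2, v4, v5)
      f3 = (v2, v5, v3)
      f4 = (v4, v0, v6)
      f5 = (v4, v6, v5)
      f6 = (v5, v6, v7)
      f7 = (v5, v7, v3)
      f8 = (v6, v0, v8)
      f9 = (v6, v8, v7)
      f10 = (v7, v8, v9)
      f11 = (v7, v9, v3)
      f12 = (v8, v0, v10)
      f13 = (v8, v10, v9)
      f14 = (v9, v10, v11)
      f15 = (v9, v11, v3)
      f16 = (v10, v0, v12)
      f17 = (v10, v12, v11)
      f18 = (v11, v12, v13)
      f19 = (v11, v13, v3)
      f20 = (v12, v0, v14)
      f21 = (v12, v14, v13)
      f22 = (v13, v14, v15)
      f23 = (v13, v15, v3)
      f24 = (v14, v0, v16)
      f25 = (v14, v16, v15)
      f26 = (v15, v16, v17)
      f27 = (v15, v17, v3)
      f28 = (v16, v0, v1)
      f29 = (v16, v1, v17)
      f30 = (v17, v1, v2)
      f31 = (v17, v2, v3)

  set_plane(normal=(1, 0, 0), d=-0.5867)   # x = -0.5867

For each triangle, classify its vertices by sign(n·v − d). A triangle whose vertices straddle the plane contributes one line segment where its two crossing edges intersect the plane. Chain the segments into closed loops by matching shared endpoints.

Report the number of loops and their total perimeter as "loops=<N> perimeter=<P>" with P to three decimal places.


loops=1 perimeter=5.541

Straddling triangles (12 of 32):
  (v6,v0,v8) [++-] → (-0.5867, 0.5867, -0.680994)–(-0.5867, 0.761628, -0.58)  len=0.2020
  (v6,v8,v7) [+-+] → (-0.5867, 0.761628, -0.58)–(-0.5867, 0.761628, -0.378012)  len=0.2020
  (v7,v8,v9) [+--] → (-0.5867, 0.761628, -0.378012)–(-0.5867, 0.761628, 0.58)  len=0.9580
  (v7,v9,v3) [+-+] → (-0.5867, 0.761628, 0.58)–(-0.5867, 0.5867, 0.680994)  len=0.2020
  (v8,v0,v10) [-+-] → (-0.5867, 0.5867, -0.680994)–(-0.5867, 0, -0.821272)  len=0.6032
  (v9,v11,v3) [--+] → (-0.5867, 0, 0.821272)–(-0.5867, 0.5867, 0.680994)  len=0.6032
  (v10,v0,v12) [-+-] → (-0.5867, 0, -0.821272)–(-0.5867, -0.5867, -0.680994)  len=0.6032
  (v11,v13,v3) [--+] → (-0.5867, -0.5867, 0.680994)–(-0.5867, 0, 0.821272)  len=0.6032
  (v12,v0,v14) [-++] → (-0.5867, -0.5867, -0.680994)–(-0.5867, -0.761628, -0.58)  len=0.2020
  (v12,v14,v13) [-+-] → (-0.5867, -0.761628, -0.58)–(-0.5867, -0.761628, 0.378012)  len=0.9580
  (v13,v14,v15) [-++] → (-0.5867, -0.761628, 0.378012)–(-0.5867, -0.761628, 0.58)  len=0.2020
  (v13,v15,v3) [-++] → (-0.5867, -0.761628, 0.58)–(-0.5867, -0.5867, 0.680994)  len=0.2020

Chained into 1 loop(s):
  loop 1: 12 segments, perimeter = 5.5409
Total perimeter = 5.541


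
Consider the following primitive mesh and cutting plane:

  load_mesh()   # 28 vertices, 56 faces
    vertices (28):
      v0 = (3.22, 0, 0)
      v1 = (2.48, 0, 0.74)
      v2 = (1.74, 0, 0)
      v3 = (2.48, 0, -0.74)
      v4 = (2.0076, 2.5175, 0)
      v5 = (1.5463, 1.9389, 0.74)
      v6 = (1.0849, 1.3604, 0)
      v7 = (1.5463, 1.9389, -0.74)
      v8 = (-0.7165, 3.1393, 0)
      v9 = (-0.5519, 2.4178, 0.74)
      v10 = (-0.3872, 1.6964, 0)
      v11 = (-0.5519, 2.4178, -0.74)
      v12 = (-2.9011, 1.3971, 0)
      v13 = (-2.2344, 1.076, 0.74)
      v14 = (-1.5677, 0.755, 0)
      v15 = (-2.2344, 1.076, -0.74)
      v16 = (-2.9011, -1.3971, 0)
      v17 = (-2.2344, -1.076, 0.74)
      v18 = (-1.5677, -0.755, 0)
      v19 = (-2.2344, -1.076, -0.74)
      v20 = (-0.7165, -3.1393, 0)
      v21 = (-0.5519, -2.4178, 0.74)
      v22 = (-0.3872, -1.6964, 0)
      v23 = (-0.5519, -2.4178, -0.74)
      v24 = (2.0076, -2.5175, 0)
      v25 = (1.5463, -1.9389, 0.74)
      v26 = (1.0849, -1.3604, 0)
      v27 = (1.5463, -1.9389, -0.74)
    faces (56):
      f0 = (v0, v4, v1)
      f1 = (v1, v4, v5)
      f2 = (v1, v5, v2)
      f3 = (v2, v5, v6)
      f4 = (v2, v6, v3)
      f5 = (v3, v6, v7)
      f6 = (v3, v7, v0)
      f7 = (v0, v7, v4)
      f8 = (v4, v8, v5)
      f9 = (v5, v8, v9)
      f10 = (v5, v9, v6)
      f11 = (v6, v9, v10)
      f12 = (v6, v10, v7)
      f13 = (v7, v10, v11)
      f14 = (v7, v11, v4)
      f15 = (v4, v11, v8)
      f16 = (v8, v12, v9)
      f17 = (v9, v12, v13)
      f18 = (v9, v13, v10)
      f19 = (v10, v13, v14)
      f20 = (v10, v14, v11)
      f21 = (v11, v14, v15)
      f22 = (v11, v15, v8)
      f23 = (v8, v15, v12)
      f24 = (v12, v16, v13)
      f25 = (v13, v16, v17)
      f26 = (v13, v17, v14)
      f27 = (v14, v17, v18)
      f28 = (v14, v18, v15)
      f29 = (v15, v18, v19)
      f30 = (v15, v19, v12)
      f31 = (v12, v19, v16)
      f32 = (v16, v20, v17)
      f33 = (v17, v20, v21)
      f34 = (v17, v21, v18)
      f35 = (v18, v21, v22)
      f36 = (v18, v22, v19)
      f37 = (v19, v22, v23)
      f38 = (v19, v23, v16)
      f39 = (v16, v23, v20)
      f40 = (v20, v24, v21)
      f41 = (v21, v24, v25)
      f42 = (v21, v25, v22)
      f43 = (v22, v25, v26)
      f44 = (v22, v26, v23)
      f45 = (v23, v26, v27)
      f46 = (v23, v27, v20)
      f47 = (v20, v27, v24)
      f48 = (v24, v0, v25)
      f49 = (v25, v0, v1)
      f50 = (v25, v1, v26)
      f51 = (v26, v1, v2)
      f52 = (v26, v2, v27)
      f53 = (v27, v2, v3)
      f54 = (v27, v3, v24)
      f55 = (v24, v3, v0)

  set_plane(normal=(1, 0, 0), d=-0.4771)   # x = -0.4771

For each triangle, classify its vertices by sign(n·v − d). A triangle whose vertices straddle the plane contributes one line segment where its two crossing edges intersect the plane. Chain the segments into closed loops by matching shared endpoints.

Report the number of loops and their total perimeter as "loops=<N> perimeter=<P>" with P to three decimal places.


Straddling triangles (20 of 56):
  (v4,v8,v5) [+-+] → (-0.4771, 3.08465, 0)–(-0.4771, 3.0123, 0.0782906)  len=0.1066
  (v5,v8,v9) [+--] → (-0.4771, 3.0123, 0.0782906)–(-0.4771, 2.40073, 0.74)  len=0.9010
  (v5,v9,v6) [+-+] → (-0.4771, 2.40073, 0.74)–(-0.4771, 2.36948, 0.706183)  len=0.0460
  (v6,v9,v10) [+-+] → (-0.4771, 2.36948, 0.706183)–(-0.4771, 2.09017, 0.403922)  len=0.4116
  (v7,v10,v11) [++-] → (-0.4771, 2.09017, -0.403922)–(-0.4771, 2.40073, -0.74)  len=0.4576
  (v7,v11,v4) [+-+] → (-0.4771, 2.40073, -0.74)–(-0.4771, 2.42071, -0.718374)  len=0.0294
  (v4,v11,v8) [+--] → (-0.4771, 2.42071, -0.718374)–(-0.4771, 3.08465, 0)  len=0.9782
  (v9,v13,v10) [--+] → (-0.4771, 1.66621, 0.0360145)–(-0.4771, 2.09017, 0.403922)  len=0.5613
  (v10,v13,v14) [+--] → (-0.4771, 1.66621, 0.0360145)–(-0.4771, 1.62471, 0)  len=0.0549
  (v10,v14,v11) [+--] → (-0.4771, 1.62471, 0)–(-0.4771, 2.09017, -0.403922)  len=0.6163
  (v18,v21,v22) [--+] → (-0.4771, -2.09017, 0.403922)–(-0.4771, -1.62471, 0)  len=0.6163
  (v18,v22,v19) [-+-] → (-0.4771, -1.62471, 0)–(-0.4771, -1.66621, -0.0360145)  len=0.0549
  (v19,v22,v23) [-+-] → (-0.4771, -1.66621, -0.0360145)–(-0.4771, -2.09017, -0.403922)  len=0.5613
  (v20,v24,v21) [-+-] → (-0.4771, -3.08465, 0)–(-0.4771, -2.42071, 0.718374)  len=0.9782
  (v21,v24,v25) [-++] → (-0.4771, -2.42071, 0.718374)–(-0.4771, -2.40073, 0.74)  len=0.0294
  (v21,v25,v22) [-++] → (-0.4771, -2.40073, 0.74)–(-0.4771, -2.09017, 0.403922)  len=0.4576
  (v22,v26,v23) [++-] → (-0.4771, -2.36948, -0.706183)–(-0.4771, -2.09017, -0.403922)  len=0.4116
  (v23,v26,v27) [-++] → (-0.4771, -2.36948, -0.706183)–(-0.4771, -2.40073, -0.74)  len=0.0460
  (v23,v27,v20) [-+-] → (-0.4771, -2.40073, -0.74)–(-0.4771, -3.0123, -0.0782906)  len=0.9010
  (v20,v27,v24) [-++] → (-0.4771, -3.0123, -0.0782906)–(-0.4771, -3.08465, 0)  len=0.1066

Chained into 2 loop(s):
  loop 1: 10 segments, perimeter = 4.1631
  loop 2: 10 segments, perimeter = 4.1631
Total perimeter = 8.326

loops=2 perimeter=8.326
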